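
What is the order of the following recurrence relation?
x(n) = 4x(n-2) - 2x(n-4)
The order is the largest lag k for which x(n-k) appears. Here the deepest term is x(n-4), so the order is 4.

Order 4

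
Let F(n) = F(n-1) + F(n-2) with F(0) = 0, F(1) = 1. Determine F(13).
Computing the sequence terms:
0, 1, 1, 2, 3, 5, 8, 13, 21, 34, 55, 89, 144, 233

233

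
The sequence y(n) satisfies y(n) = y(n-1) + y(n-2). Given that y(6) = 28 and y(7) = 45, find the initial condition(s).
Work backwards using y(k) = y(k+2) - y(k+1):
y(5) = y(7) - y(6) = 45 - 28 = 17
y(4) = y(6) - y(5) = 28 - 17 = 11
y(3) = y(5) - y(4) = 17 - 11 = 6
y(2) = y(4) - y(3) = 11 - 6 = 5
y(1) = y(3) - y(2) = 6 - 5 = 1
y(0) = y(2) - y(1) = 5 - 1 = 4

y(0) = 4, y(1) = 1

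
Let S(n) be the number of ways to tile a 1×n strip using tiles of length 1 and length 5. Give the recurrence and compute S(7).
Condition on the last tile: it has length 1 (leaving a 1×(n-1) strip) or length 5 (leaving a 1×(n-5) strip), so S(n) = S(n-1) + S(n-5) (order-5 linear recurrence).
For 0 ≤ i < 5 only unit tiles fit, so S(i) = 1.
Iterating the recurrence: S(5) = 2, S(6) = 3, S(7) = 4.

S(n) = S(n-1) + S(n-5), with S(i) = 1 for 0 ≤ i < 5; S(7) = 4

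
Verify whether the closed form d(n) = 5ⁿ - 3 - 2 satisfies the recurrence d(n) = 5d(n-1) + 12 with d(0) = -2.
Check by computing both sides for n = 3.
From the recurrence with d(0) = -2:
  d(0) = -2, d(1) = 2, d(2) = 22, d(3) = 122
  so the recurrence gives d(3) = 122.
From the proposed closed form d(n) = 5ⁿ - 3 - 2:
  d(3) = 120.
The recurrence gives 122 but the closed form gives 120, so the closed form does not satisfy the recurrence.

No, the closed form is incorrect.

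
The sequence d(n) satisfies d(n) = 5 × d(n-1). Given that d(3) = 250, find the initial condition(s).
In general d(n) = 5ⁿ · d(0). At n = 3: d(0) = d(3) / 5^3 = 250 / 125 = 2.

d(0) = 2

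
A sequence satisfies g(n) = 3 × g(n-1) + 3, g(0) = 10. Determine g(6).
Computing step by step:
g(0) = 10
g(1) = 3 × 10 + 3 = 33
g(2) = 3 × 33 + 3 = 102
g(3) = 3 × 102 + 3 = 309
g(4) = 3 × 309 + 3 = 930
g(5) = 3 × 930 + 3 = 2793
g(6) = 3 × 2793 + 3 = 8382

8382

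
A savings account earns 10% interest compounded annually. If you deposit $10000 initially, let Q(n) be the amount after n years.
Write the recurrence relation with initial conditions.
Each year the balance grows by 10%, i.e. is multiplied by 1 + 10/100 = 1.1, so Q(n) = 1.1 × Q(n-1). The initial deposit gives Q(0) = 10000.
Unrolling gives the closed form Q(n) = 10000 × (1.1)ⁿ.

Q(n) = 1.1 × Q(n-1), Q(0) = 10000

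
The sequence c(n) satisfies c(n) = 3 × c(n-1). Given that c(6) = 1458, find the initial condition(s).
In general c(n) = 3ⁿ · c(0). At n = 6: c(0) = c(6) / 3^6 = 1458 / 729 = 2.

c(0) = 2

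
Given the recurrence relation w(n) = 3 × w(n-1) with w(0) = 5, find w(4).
Computing step by step:
w(0) = 5
w(1) = 3 × 5 = 15
w(2) = 3 × 15 = 45
w(3) = 3 × 45 = 135
w(4) = 3 × 135 = 405

405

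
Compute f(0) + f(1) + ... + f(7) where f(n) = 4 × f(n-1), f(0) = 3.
Computing the sequence terms: 3, 12, 48, 192, 768, 3072, 12288, 49152
Adding these values together:

65535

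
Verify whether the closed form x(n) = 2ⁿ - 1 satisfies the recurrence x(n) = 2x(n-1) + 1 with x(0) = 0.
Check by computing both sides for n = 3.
From the recurrence with x(0) = 0:
  x(0) = 0, x(1) = 1, x(2) = 3, x(3) = 7
  so the recurrence gives x(3) = 7.
From the proposed closed form x(n) = 2ⁿ - 1:
  x(3) = 7.
Both sides give 7 at n = 3, and the initial condition(s) match, so the closed form is consistent.

Yes, the closed form is correct.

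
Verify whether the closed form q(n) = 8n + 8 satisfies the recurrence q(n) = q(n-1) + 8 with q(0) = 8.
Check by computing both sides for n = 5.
From the recurrence with q(0) = 8:
  q(0) = 8, q(1) = 16, q(2) = 24, q(3) = 32, q(4) = 40, q(5) = 48
  so the recurrence gives q(5) = 48.
From the proposed closed form q(n) = 8n + 8:
  q(5) = 48.
Both sides give 48 at n = 5, and the initial condition(s) match, so the closed form is consistent.

Yes, the closed form is correct.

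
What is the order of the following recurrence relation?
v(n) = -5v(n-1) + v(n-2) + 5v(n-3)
The order is the largest lag k for which v(n-k) appears. Here the deepest term is v(n-3), so the order is 3.

Order 3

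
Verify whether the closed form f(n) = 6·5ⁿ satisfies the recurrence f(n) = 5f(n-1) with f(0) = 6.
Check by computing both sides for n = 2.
From the recurrence with f(0) = 6:
  f(0) = 6, f(1) = 30, f(2) = 150
  so the recurrence gives f(2) = 150.
From the proposed closed form f(n) = 6·5ⁿ:
  f(2) = 150.
Both sides give 150 at n = 2, and the initial condition(s) match, so the closed form is consistent.

Yes, the closed form is correct.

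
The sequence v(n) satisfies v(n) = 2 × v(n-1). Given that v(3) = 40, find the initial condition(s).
In general v(n) = 2ⁿ · v(0). At n = 3: v(0) = v(3) / 2^3 = 40 / 8 = 5.

v(0) = 5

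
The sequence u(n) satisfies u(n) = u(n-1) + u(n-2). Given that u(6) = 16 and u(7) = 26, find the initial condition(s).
Work backwards using u(k) = u(k+2) - u(k+1):
u(5) = u(7) - u(6) = 26 - 16 = 10
u(4) = u(6) - u(5) = 16 - 10 = 6
u(3) = u(5) - u(4) = 10 - 6 = 4
u(2) = u(4) - u(3) = 6 - 4 = 2
u(1) = u(3) - u(2) = 4 - 2 = 2
u(0) = u(2) - u(1) = 2 - 2 = 0

u(0) = 0, u(1) = 2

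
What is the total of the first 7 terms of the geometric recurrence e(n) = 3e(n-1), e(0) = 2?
Computing the sequence terms: 2, 6, 18, 54, 162, 486, 1458
Adding these values together:

2186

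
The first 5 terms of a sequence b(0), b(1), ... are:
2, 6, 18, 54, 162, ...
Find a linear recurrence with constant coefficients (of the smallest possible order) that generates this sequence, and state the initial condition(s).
Look for the lowest-order linear relation among consecutive terms.
Observation: each term is 3× the previous.
Check at n=2: 3·6 = 18. ✓

b(n) = 3 × b(n-1), b(0) = 2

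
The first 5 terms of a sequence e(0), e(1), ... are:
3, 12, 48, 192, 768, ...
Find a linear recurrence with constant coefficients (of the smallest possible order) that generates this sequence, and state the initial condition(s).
Look for the lowest-order linear relation among consecutive terms.
Observation: each term is 4× the previous.
Check at n=2: 4·12 = 48. ✓

e(n) = 4 × e(n-1), e(0) = 3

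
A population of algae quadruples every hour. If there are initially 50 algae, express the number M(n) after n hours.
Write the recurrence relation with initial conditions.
Each hour multiplies the count by 4, so the count after n hours depends only on the count after n-1 hours: M(n) = 4 × M(n-1). The starting count gives M(0) = 50.
Unrolling n times gives the closed form M(n) = 50 × 4ⁿ.

M(n) = 4 × M(n-1), M(0) = 50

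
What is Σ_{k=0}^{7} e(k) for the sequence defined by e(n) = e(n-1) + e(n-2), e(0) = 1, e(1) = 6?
Computing the sequence terms: 1, 6, 7, 13, 20, 33, 53, 86
Adding these values together:

219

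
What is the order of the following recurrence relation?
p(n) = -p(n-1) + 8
The order is the largest lag k for which p(n-k) appears. Here the deepest term is p(n-1) (the 8 term is non-homogeneous and does not affect the order), so the order is 1.

Order 1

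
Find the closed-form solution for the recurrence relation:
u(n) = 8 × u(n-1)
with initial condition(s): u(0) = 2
Recurrence: u(n) = 8 × u(n-1), initial: u(0) = 2.
Each term is 8 times the previous, so this is geometric with ratio 8. After n steps: u(n) = u(0)·8ⁿ = 2·8ⁿ.

u(n) = 2·8ⁿ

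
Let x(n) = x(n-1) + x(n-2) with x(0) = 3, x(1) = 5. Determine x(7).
Computing the sequence terms:
3, 5, 8, 13, 21, 34, 55, 89

89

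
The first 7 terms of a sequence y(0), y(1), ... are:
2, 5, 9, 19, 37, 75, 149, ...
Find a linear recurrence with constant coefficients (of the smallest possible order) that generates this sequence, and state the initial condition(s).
Look for the lowest-order linear relation among consecutive terms.
Observation: y(n) - 1·y(n-1) - (2)·y(n-2) = 0 holds for the shown terms, and no order-1 relation y(n) = α·y(n-1) + β fits.
Check at n=3: 1·9 + (2)·5 = 19. ✓

y(n) = y(n-1) + 2y(n-2), y(0) = 2, y(1) = 5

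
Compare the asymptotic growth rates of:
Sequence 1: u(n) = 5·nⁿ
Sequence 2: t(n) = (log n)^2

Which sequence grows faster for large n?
Comparing growth rates:
Growth-rate hierarchy: log n ≺ any polynomial ≺ any exponential cⁿ (c>1) ≺ n! ≺ nⁿ.
super-exponential nⁿ dominates polylogarithmic (log n)^2 asymptotically.

u(n) grows faster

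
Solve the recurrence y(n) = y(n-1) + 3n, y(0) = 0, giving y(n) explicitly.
Recurrence: y(n) = y(n-1) + 3n, initial: y(0) = 0.
Telescoping: y(n) = y(0) + 3·Σᵢ₌₁ⁿ i = 0 + 3·n(n+1)/2.

y(n) = 3·n(n+1)/2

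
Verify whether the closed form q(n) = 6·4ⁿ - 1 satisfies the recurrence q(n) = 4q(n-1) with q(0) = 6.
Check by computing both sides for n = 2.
From the recurrence with q(0) = 6:
  q(0) = 6, q(1) = 24, q(2) = 96
  so the recurrence gives q(2) = 96.
From the proposed closed form q(n) = 6·4ⁿ - 1:
  q(2) = 95.
The recurrence gives 96 but the closed form gives 95, so the closed form does not satisfy the recurrence.

No, the closed form is incorrect.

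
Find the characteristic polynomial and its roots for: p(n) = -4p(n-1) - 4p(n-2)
Substitute p(n) = rⁿ and divide through by rⁿ⁻²: r² + 4r + 4 = 0
Factor: (r + 2)² = 0, so r = -2 (double root).
General solution: p(n) = (A + Bn)·(-2)ⁿ

Characteristic: r² + 4r + 4 = 0, Roots: r = -2 (double root)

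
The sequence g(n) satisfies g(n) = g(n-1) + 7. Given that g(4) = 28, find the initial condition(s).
g(4) = g(0) + 4·7, so g(0) = 28 - 28 = 0.

g(0) = 0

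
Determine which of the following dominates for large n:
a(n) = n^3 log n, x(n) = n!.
Comparing growth rates:
Growth-rate hierarchy: log n ≺ any polynomial ≺ any exponential cⁿ (c>1) ≺ n! ≺ nⁿ.
factorial dominates polynomial degree 3 (with log factor) asymptotically.

x(n) grows faster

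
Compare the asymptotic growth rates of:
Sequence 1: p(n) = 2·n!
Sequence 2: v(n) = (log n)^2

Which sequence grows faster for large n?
Comparing growth rates:
Growth-rate hierarchy: log n ≺ any polynomial ≺ any exponential cⁿ (c>1) ≺ n! ≺ nⁿ.
factorial dominates polylogarithmic (log n)^2 asymptotically.

p(n) grows faster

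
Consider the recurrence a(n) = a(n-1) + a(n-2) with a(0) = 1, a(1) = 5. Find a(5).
Computing the sequence terms:
1, 5, 6, 11, 17, 28

28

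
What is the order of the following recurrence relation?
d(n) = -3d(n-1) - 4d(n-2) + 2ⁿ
The order is the largest lag k for which d(n-k) appears. Here the deepest term is d(n-2) (the 2ⁿ term is non-homogeneous and does not affect the order), so the order is 2.

Order 2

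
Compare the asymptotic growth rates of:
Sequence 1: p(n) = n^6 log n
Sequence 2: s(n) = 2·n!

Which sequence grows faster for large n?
Comparing growth rates:
Growth-rate hierarchy: log n ≺ any polynomial ≺ any exponential cⁿ (c>1) ≺ n! ≺ nⁿ.
factorial dominates polynomial degree 6 (with log factor) asymptotically.

s(n) grows faster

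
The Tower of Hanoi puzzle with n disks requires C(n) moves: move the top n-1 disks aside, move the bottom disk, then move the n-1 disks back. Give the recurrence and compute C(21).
Moving n disks = move the top n-1 disks aside (C(n-1) moves) + move the largest disk (1 move) + move the n-1 disks back on top (C(n-1) moves), so C(n) = 2C(n-1) + 1, with C(1) = 1 (a single disk takes one move).
First terms: 1, 3, 7, 15, 31, 63, … — each is one less than a power of 2. Indeed C(n) + 1 = 2(C(n-1) + 1) with C(1) + 1 = 2, so C(n) + 1 = 2ⁿ and C(n) = 2ⁿ - 1.
Hence C(21) = 2^21 - 1 = 2097152 - 1 = 2097151.

C(n) = 2C(n-1) + 1, C(1) = 1; C(21) = 2097151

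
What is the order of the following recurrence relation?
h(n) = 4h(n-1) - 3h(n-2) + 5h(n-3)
The order is the largest lag k for which h(n-k) appears. Here the deepest term is h(n-3), so the order is 3.

Order 3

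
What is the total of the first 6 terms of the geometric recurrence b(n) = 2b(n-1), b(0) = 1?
Computing the sequence terms: 1, 2, 4, 8, 16, 32
Adding these values together:

63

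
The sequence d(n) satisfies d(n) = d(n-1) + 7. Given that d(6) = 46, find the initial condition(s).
d(6) = d(0) + 6·7, so d(0) = 46 - 42 = 4.

d(0) = 4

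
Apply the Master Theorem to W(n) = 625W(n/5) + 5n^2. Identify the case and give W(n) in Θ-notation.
Master Theorem template: W(n) = a·W(n/b) + f(n).
Here: a=625, b=5, f(n)=5n^2
Compute log_b(a) = log_5(625) = 4.
f(n) = 5n^2 = O(n^(4-ε)) with ε = 2. Case 1: W(n) = Θ(n^log_b(a)) = Θ(n^4).

Case 1: W(n) = Θ(n^4)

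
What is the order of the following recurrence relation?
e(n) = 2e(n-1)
The order is the largest lag k for which e(n-k) appears. Here the deepest term is e(n-1), so the order is 1.

Order 1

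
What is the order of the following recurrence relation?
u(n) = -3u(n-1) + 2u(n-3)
The order is the largest lag k for which u(n-k) appears. Here the deepest term is u(n-3), so the order is 3.

Order 3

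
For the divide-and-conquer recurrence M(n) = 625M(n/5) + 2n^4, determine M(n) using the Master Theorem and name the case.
Master Theorem template: M(n) = a·M(n/b) + f(n).
Here: a=625, b=5, f(n)=2n^4
Compute log_b(a) = log_5(625) = 4.
f(n) = 2n^4 = Θ(n^4). Case 2: M(n) = Θ(n^4 log n).

Case 2: M(n) = Θ(n^4 log n)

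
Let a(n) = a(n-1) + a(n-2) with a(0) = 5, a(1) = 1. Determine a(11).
Computing the sequence terms:
5, 1, 6, 7, 13, 20, 33, 53, 86, 139, 225, 364

364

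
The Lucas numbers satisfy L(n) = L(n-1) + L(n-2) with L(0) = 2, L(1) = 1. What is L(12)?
Computing the sequence terms:
2, 1, 3, 4, 7, 11, 18, 29, 47, 76, 123, 199, 322

322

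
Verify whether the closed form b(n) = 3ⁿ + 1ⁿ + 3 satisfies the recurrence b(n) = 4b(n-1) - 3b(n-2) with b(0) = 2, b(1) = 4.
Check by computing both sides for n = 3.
From the recurrence with b(0) = 2, b(1) = 4:
  b(0) = 2, b(1) = 4, b(2) = 10, b(3) = 28
  so the recurrence gives b(3) = 28.
From the proposed closed form b(n) = 3ⁿ + 1ⁿ + 3:
  b(3) = 31.
The recurrence gives 28 but the closed form gives 31, so the closed form does not satisfy the recurrence.

No, the closed form is incorrect.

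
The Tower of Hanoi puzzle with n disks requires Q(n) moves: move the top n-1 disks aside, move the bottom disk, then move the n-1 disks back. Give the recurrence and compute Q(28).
Moving n disks = move the top n-1 disks aside (Q(n-1) moves) + move the largest disk (1 move) + move the n-1 disks back on top (Q(n-1) moves), so Q(n) = 2Q(n-1) + 1, with Q(1) = 1 (a single disk takes one move).
First terms: 1, 3, 7, 15, 31, 63, … — each is one less than a power of 2. Indeed Q(n) + 1 = 2(Q(n-1) + 1) with Q(1) + 1 = 2, so Q(n) + 1 = 2ⁿ and Q(n) = 2ⁿ - 1.
Hence Q(28) = 2^28 - 1 = 268435456 - 1 = 268435455.

Q(n) = 2Q(n-1) + 1, Q(1) = 1; Q(28) = 268435455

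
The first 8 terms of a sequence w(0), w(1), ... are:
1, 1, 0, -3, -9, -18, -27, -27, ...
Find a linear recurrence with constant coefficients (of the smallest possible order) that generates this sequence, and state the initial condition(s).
Look for the lowest-order linear relation among consecutive terms.
Observation: w(n) - 3·w(n-1) - (-3)·w(n-2) = 0 holds for the shown terms, and no order-1 relation w(n) = α·w(n-1) + β fits.
Check at n=3: 3·0 + (-3)·1 = -3. ✓

w(n) = 3w(n-1) - 3w(n-2), w(0) = 1, w(1) = 1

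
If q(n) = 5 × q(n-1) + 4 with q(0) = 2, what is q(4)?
Computing step by step:
q(0) = 2
q(1) = 5 × 2 + 4 = 14
q(2) = 5 × 14 + 4 = 74
q(3) = 5 × 74 + 4 = 374
q(4) = 5 × 374 + 4 = 1874

1874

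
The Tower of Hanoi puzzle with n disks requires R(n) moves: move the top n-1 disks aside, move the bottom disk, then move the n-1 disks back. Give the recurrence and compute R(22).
Moving n disks = move the top n-1 disks aside (R(n-1) moves) + move the largest disk (1 move) + move the n-1 disks back on top (R(n-1) moves), so R(n) = 2R(n-1) + 1, with R(1) = 1 (a single disk takes one move).
First terms: 1, 3, 7, 15, 31, 63, … — each is one less than a power of 2. Indeed R(n) + 1 = 2(R(n-1) + 1) with R(1) + 1 = 2, so R(n) + 1 = 2ⁿ and R(n) = 2ⁿ - 1.
Hence R(22) = 2^22 - 1 = 4194304 - 1 = 4194303.

R(n) = 2R(n-1) + 1, R(1) = 1; R(22) = 4194303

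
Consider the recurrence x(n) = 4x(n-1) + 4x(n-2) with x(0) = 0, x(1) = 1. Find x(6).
Computing the sequence terms:
0, 1, 4, 20, 96, 464, 2240

2240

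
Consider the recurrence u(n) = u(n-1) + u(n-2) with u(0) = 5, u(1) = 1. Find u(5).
Computing the sequence terms:
5, 1, 6, 7, 13, 20

20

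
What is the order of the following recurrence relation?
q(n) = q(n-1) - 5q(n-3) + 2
The order is the largest lag k for which q(n-k) appears. Here the deepest term is q(n-3) (the 2 term is non-homogeneous and does not affect the order), so the order is 3.

Order 3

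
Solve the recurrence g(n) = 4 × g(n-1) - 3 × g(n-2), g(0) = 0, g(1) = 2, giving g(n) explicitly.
Recurrence: g(n) = 4 × g(n-1) - 3 × g(n-2), initial: g(0) = 0, g(1) = 2.
Characteristic equation: r² - 4r + 3 = 0, which factors as (r - 3)(r - 1) = 0, so r = 3, 1. General solution g(n) = A·3ⁿ + B·1ⁿ. From g(0) = 0: A + B = 0. From g(1) = 2: 3A + 1B = 2. Solving gives A = 1, B = -1.

g(n) = 3ⁿ - 1ⁿ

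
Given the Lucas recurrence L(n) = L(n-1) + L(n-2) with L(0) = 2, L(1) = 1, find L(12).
Computing the sequence terms:
2, 1, 3, 4, 7, 11, 18, 29, 47, 76, 123, 199, 322

322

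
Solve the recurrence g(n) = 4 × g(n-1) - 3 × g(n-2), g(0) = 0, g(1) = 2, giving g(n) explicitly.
Recurrence: g(n) = 4 × g(n-1) - 3 × g(n-2), initial: g(0) = 0, g(1) = 2.
Characteristic equation: r² - 4r + 3 = 0, which factors as (r - 3)(r - 1) = 0, so r = 3, 1. General solution g(n) = A·3ⁿ + B·1ⁿ. From g(0) = 0: A + B = 0. From g(1) = 2: 3A + 1B = 2. Solving gives A = 1, B = -1.

g(n) = 3ⁿ - 1ⁿ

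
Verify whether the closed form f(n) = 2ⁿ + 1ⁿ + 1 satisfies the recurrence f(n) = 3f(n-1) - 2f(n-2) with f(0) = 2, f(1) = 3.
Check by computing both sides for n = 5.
From the recurrence with f(0) = 2, f(1) = 3:
  f(0) = 2, f(1) = 3, f(2) = 5, f(3) = 9, f(4) = 17, f(5) = 33
  so the recurrence gives f(5) = 33.
From the proposed closed form f(n) = 2ⁿ + 1ⁿ + 1:
  f(5) = 34.
The recurrence gives 33 but the closed form gives 34, so the closed form does not satisfy the recurrence.

No, the closed form is incorrect.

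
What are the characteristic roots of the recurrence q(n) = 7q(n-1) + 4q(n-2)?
Substitute q(n) = rⁿ and divide through by rⁿ⁻²: r² - 7r - 4 = 0
Discriminant: 7² + 4·4 = 65, not a perfect square, so by the quadratic formula r = (7 ± √65)/2.
General solution: q(n) = A·r₁ⁿ + B·r₂ⁿ where r₁,r₂ = (7 ± √65)/2

Characteristic: r² - 7r - 4 = 0, Roots: r = (7 ± √65)/2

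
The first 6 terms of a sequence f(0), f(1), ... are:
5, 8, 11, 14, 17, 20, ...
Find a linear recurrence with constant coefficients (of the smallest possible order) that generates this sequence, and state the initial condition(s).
Look for the lowest-order linear relation among consecutive terms.
Observation: consecutive differences are constant (= 3).
Check at n=2: 1·8 + 3 = 11. ✓

f(n) = f(n-1) + 3, f(0) = 5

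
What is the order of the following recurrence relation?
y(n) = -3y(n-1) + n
The order is the largest lag k for which y(n-k) appears. Here the deepest term is y(n-1) (the n term is non-homogeneous and does not affect the order), so the order is 1.

Order 1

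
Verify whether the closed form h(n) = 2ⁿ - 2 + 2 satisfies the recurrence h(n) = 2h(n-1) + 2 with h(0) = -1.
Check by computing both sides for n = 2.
From the recurrence with h(0) = -1:
  h(0) = -1, h(1) = 0, h(2) = 2
  so the recurrence gives h(2) = 2.
From the proposed closed form h(n) = 2ⁿ - 2 + 2:
  h(2) = 4.
The recurrence gives 2 but the closed form gives 4, so the closed form does not satisfy the recurrence.

No, the closed form is incorrect.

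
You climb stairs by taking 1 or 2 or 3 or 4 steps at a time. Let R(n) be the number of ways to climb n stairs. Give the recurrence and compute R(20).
Condition on the size of the last step (1 to 4): before it there were n-1, …, n-4 stairs climbed, and these cases are disjoint, so R(n) = R(n-1) + R(n-2) + R(n-3) + R(n-4) (order-4 linear recurrence).
Initial conditions by direct count (compositions of i into parts ≤ 4): R(1) = 1; R(2) = 2; R(3) = 4; R(4) = 8.
Iterating the recurrence: R(5) = 15, R(6) = 29, R(7) = 56, R(8) = 108, R(9) = 208, R(10) = 401, R(11) = 773, R(12) = 1490, R(13) = 2872, R(14) = 5536, R(15) = 10671, R(16) = 20569, R(17) = 39648, R(18) = 76424, R(19) = 147312, R(20) = 283953.

R(n) = R(n-1) + R(n-2) + R(n-3) + R(n-4), R(1) = 1, R(2) = 2, R(3) = 4, R(4) = 8; R(20) = 283953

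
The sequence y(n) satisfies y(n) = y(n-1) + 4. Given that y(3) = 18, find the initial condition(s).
y(3) = y(0) + 3·4, so y(0) = 18 - 12 = 6.

y(0) = 6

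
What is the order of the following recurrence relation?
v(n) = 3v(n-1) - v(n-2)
The order is the largest lag k for which v(n-k) appears. Here the deepest term is v(n-2), so the order is 2.

Order 2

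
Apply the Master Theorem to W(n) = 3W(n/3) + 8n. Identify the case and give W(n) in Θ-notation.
Master Theorem template: W(n) = a·W(n/b) + f(n).
Here: a=3, b=3, f(n)=8n
Compute log_b(a) = log_3(3) = 1.
f(n) = 8n = Θ(n). Case 2: W(n) = Θ(n log n).

Case 2: W(n) = Θ(n log n)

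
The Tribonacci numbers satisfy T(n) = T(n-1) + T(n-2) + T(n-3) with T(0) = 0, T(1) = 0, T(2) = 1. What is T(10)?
Computing the sequence terms:
0, 0, 1, 1, 2, 4, 7, 13, 24, 44, 81

81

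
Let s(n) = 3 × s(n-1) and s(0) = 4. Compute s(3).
Computing step by step:
s(0) = 4
s(1) = 3 × 4 = 12
s(2) = 3 × 12 = 36
s(3) = 3 × 36 = 108

108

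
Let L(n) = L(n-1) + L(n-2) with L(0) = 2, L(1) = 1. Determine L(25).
Computing the sequence terms:
2, 1, 3, 4, 7, 11, 18, 29, 47, 76, 123, 199, 322, 521, 843, 1364, 2207, 3571, 5778, 9349, 15127, 24476, 39603, 64079, 103682, 167761

167761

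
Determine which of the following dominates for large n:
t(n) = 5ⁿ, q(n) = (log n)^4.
Comparing growth rates:
Growth-rate hierarchy: log n ≺ any polynomial ≺ any exponential cⁿ (c>1) ≺ n! ≺ nⁿ.
exponential base 5 dominates polylogarithmic (log n)^4 asymptotically.

t(n) grows faster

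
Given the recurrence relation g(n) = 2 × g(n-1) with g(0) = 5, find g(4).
Computing step by step:
g(0) = 5
g(1) = 2 × 5 = 10
g(2) = 2 × 10 = 20
g(3) = 2 × 20 = 40
g(4) = 2 × 40 = 80

80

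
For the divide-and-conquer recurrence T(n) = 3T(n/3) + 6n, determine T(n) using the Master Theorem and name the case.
Master Theorem template: T(n) = a·T(n/b) + f(n).
Here: a=3, b=3, f(n)=6n
Compute log_b(a) = log_3(3) = 1.
f(n) = 6n = Θ(n). Case 2: T(n) = Θ(n log n).

Case 2: T(n) = Θ(n log n)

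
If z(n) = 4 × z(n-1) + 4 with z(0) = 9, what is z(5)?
Computing step by step:
z(0) = 9
z(1) = 4 × 9 + 4 = 40
z(2) = 4 × 40 + 4 = 164
z(3) = 4 × 164 + 4 = 660
z(4) = 4 × 660 + 4 = 2644
z(5) = 4 × 2644 + 4 = 10580

10580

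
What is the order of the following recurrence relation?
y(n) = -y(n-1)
The order is the largest lag k for which y(n-k) appears. Here the deepest term is y(n-1), so the order is 1.

Order 1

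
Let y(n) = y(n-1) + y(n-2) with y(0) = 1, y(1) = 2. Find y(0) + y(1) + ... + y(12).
Computing the sequence terms: 1, 2, 3, 5, 8, 13, 21, 34, 55, 89, 144, 233, 377
Adding these values together:

985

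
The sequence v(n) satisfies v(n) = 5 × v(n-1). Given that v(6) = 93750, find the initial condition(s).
In general v(n) = 5ⁿ · v(0). At n = 6: v(0) = v(6) / 5^6 = 93750 / 15625 = 6.

v(0) = 6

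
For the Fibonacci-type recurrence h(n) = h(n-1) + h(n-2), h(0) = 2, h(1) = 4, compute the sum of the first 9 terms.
Computing the sequence terms: 2, 4, 6, 10, 16, 26, 42, 68, 110
Adding these values together:

284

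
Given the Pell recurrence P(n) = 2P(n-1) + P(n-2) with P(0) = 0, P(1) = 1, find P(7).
Computing the sequence terms:
0, 1, 2, 5, 12, 29, 70, 169

169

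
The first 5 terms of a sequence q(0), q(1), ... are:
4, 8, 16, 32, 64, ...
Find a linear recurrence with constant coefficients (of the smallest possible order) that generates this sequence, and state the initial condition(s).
Look for the lowest-order linear relation among consecutive terms.
Observation: each term is 2× the previous.
Check at n=2: 2·8 = 16. ✓

q(n) = 2 × q(n-1), q(0) = 4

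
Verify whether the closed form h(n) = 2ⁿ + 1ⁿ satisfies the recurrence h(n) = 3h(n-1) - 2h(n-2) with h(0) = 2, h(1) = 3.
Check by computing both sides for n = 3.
From the recurrence with h(0) = 2, h(1) = 3:
  h(0) = 2, h(1) = 3, h(2) = 5, h(3) = 9
  so the recurrence gives h(3) = 9.
From the proposed closed form h(n) = 2ⁿ + 1ⁿ:
  h(3) = 9.
Both sides give 9 at n = 3, and the initial condition(s) match, so the closed form is consistent.

Yes, the closed form is correct.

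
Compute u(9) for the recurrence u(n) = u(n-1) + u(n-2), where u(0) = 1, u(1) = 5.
Computing the sequence terms:
1, 5, 6, 11, 17, 28, 45, 73, 118, 191

191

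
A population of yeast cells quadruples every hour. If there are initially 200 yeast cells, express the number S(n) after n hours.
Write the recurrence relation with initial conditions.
Each hour multiplies the count by 4, so the count after n hours depends only on the count after n-1 hours: S(n) = 4 × S(n-1). The starting count gives S(0) = 200.
Unrolling n times gives the closed form S(n) = 200 × 4ⁿ.

S(n) = 4 × S(n-1), S(0) = 200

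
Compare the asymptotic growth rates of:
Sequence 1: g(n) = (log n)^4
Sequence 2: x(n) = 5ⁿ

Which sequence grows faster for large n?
Comparing growth rates:
Growth-rate hierarchy: log n ≺ any polynomial ≺ any exponential cⁿ (c>1) ≺ n! ≺ nⁿ.
exponential base 5 dominates polylogarithmic (log n)^4 asymptotically.

x(n) grows faster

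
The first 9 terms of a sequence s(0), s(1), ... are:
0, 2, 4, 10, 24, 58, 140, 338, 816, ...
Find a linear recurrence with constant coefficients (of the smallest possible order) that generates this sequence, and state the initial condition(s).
Look for the lowest-order linear relation among consecutive terms.
Observation: s(n) - 2·s(n-1) - (1)·s(n-2) = 0 holds for the shown terms, and no order-1 relation s(n) = α·s(n-1) + β fits.
Check at n=3: 2·4 + (1)·2 = 10. ✓

s(n) = 2s(n-1) + s(n-2), s(0) = 0, s(1) = 2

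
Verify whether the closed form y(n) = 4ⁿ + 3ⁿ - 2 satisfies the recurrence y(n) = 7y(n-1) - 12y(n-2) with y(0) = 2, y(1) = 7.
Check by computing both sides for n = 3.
From the recurrence with y(0) = 2, y(1) = 7:
  y(0) = 2, y(1) = 7, y(2) = 25, y(3) = 91
  so the recurrence gives y(3) = 91.
From the proposed closed form y(n) = 4ⁿ + 3ⁿ - 2:
  y(3) = 89.
The recurrence gives 91 but the closed form gives 89, so the closed form does not satisfy the recurrence.

No, the closed form is incorrect.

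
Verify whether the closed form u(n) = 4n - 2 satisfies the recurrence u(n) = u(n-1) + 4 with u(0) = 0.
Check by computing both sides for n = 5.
From the recurrence with u(0) = 0:
  u(0) = 0, u(1) = 4, u(2) = 8, u(3) = 12, u(4) = 16, u(5) = 20
  so the recurrence gives u(5) = 20.
From the proposed closed form u(n) = 4n - 2:
  u(5) = 18.
The recurrence gives 20 but the closed form gives 18, so the closed form does not satisfy the recurrence.

No, the closed form is incorrect.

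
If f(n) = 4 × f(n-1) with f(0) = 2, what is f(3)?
Computing step by step:
f(0) = 2
f(1) = 4 × 2 = 8
f(2) = 4 × 8 = 32
f(3) = 4 × 32 = 128

128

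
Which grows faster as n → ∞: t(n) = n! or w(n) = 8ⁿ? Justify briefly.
Comparing growth rates:
Growth-rate hierarchy: log n ≺ any polynomial ≺ any exponential cⁿ (c>1) ≺ n! ≺ nⁿ.
factorial dominates exponential base 8 asymptotically.

t(n) grows faster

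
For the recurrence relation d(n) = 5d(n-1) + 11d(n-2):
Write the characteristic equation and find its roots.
Substitute d(n) = rⁿ and divide through by rⁿ⁻²: r² - 5r - 11 = 0
Discriminant: 5² + 4·11 = 69, not a perfect square, so by the quadratic formula r = (5 ± √69)/2.
General solution: d(n) = A·r₁ⁿ + B·r₂ⁿ where r₁,r₂ = (5 ± √69)/2

Characteristic: r² - 5r - 11 = 0, Roots: r = (5 ± √69)/2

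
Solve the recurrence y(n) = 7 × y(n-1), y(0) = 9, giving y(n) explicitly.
Recurrence: y(n) = 7 × y(n-1), initial: y(0) = 9.
Each term is 7 times the previous, so this is geometric with ratio 7. After n steps: y(n) = y(0)·7ⁿ = 9·7ⁿ.

y(n) = 9·7ⁿ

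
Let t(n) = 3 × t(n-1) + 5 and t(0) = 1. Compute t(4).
Computing step by step:
t(0) = 1
t(1) = 3 × 1 + 5 = 8
t(2) = 3 × 8 + 5 = 29
t(3) = 3 × 29 + 5 = 92
t(4) = 3 × 92 + 5 = 281

281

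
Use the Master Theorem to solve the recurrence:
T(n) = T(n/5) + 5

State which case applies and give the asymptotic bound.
Master Theorem template: T(n) = a·T(n/b) + f(n).
Here: a=1, b=5, f(n)=5
Compute log_b(a) = log_5(1) = 0.
f(n) = 5 = Θ(1). Case 2: T(n) = Θ(log n).

Case 2: T(n) = Θ(log n)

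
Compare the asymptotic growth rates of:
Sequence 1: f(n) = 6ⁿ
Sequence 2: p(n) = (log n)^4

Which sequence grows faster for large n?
Comparing growth rates:
Growth-rate hierarchy: log n ≺ any polynomial ≺ any exponential cⁿ (c>1) ≺ n! ≺ nⁿ.
exponential base 6 dominates polylogarithmic (log n)^4 asymptotically.

f(n) grows faster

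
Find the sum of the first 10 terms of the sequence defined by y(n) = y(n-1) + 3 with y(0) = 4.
Computing the sequence terms: 4, 7, 10, 13, 16, 19, 22, 25, 28, 31
Adding these values together:

175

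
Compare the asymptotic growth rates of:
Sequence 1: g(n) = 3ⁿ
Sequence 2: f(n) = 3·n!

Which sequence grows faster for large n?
Comparing growth rates:
Growth-rate hierarchy: log n ≺ any polynomial ≺ any exponential cⁿ (c>1) ≺ n! ≺ nⁿ.
factorial dominates exponential base 3 asymptotically.

f(n) grows faster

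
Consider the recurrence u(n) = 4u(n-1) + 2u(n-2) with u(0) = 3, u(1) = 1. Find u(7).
Computing the sequence terms:
3, 1, 10, 42, 188, 836, 3720, 16552

16552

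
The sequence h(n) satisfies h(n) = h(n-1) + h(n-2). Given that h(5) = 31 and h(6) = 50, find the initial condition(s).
Work backwards using h(k) = h(k+2) - h(k+1):
h(4) = h(6) - h(5) = 50 - 31 = 19
h(3) = h(5) - h(4) = 31 - 19 = 12
h(2) = h(4) - h(3) = 19 - 12 = 7
h(1) = h(3) - h(2) = 12 - 7 = 5
h(0) = h(2) - h(1) = 7 - 5 = 2

h(0) = 2, h(1) = 5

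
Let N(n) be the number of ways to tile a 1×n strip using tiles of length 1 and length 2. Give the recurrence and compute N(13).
Condition on the last tile: it has length 1 (leaving a 1×(n-1) strip) or length 2 (leaving a 1×(n-2) strip), so N(n) = N(n-1) + N(n-2) (order-2 linear recurrence).
For 0 ≤ i < 2 only unit tiles fit, so N(i) = 1.
Iterating the recurrence: N(2) = 2, N(3) = 3, N(4) = 5, N(5) = 8, N(6) = 13, N(7) = 21, N(8) = 34, N(9) = 55, N(10) = 89, N(11) = 144, N(12) = 233, N(13) = 377.

N(n) = N(n-1) + N(n-2), with N(i) = 1 for 0 ≤ i < 2; N(13) = 377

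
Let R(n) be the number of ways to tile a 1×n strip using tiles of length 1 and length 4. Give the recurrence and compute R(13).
Condition on the last tile: it has length 1 (leaving a 1×(n-1) strip) or length 4 (leaving a 1×(n-4) strip), so R(n) = R(n-1) + R(n-4) (order-4 linear recurrence).
For 0 ≤ i < 4 only unit tiles fit, so R(i) = 1.
Iterating the recurrence: R(4) = 2, R(5) = 3, R(6) = 4, R(7) = 5, R(8) = 7, R(9) = 10, R(10) = 14, R(11) = 19, R(12) = 26, R(13) = 36.

R(n) = R(n-1) + R(n-4), with R(i) = 1 for 0 ≤ i < 4; R(13) = 36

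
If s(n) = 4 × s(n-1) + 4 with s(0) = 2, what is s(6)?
Computing step by step:
s(0) = 2
s(1) = 4 × 2 + 4 = 12
s(2) = 4 × 12 + 4 = 52
s(3) = 4 × 52 + 4 = 212
s(4) = 4 × 212 + 4 = 852
s(5) = 4 × 852 + 4 = 3412
s(6) = 4 × 3412 + 4 = 13652

13652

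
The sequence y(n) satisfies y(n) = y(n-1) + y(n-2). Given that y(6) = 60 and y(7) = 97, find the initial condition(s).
Work backwards using y(k) = y(k+2) - y(k+1):
y(5) = y(7) - y(6) = 97 - 60 = 37
y(4) = y(6) - y(5) = 60 - 37 = 23
y(3) = y(5) - y(4) = 37 - 23 = 14
y(2) = y(4) - y(3) = 23 - 14 = 9
y(1) = y(3) - y(2) = 14 - 9 = 5
y(0) = y(2) - y(1) = 9 - 5 = 4

y(0) = 4, y(1) = 5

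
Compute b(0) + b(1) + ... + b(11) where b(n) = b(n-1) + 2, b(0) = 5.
Computing the sequence terms: 5, 7, 9, 11, 13, 15, 17, 19, 21, 23, 25, 27
Adding these values together:

192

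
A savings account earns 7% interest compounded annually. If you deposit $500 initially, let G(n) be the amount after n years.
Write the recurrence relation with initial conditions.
Each year the balance grows by 7%, i.e. is multiplied by 1 + 7/100 = 1.07, so G(n) = 1.07 × G(n-1). The initial deposit gives G(0) = 500.
Unrolling gives the closed form G(n) = 500 × (1.07)ⁿ.

G(n) = 1.07 × G(n-1), G(0) = 500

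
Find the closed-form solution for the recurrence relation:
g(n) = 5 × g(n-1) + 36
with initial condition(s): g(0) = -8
Recurrence: g(n) = 5 × g(n-1) + 36, initial: g(0) = -8.
Try g(n) = A·5ⁿ + C. Substituting: A·5ⁿ + C = 5(A·5ⁿ⁻¹ + C) + 36 = A·5ⁿ + 5C + 36, so C = 5C + 36, giving C = -9. Then g(0) = A - 9 = -8 gives A = 1.

g(n) = 5ⁿ - 9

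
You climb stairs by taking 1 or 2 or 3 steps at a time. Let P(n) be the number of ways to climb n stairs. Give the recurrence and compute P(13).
Condition on the size of the last step (1 to 3): before it there were n-1, …, n-3 stairs climbed, and these cases are disjoint, so P(n) = P(n-1) + P(n-2) + P(n-3) (order-3 linear recurrence).
Initial conditions by direct count (compositions of i into parts ≤ 3): P(1) = 1; P(2) = 2; P(3) = 4.
Iterating the recurrence: P(4) = 7, P(5) = 13, P(6) = 24, P(7) = 44, P(8) = 81, P(9) = 149, P(10) = 274, P(11) = 504, P(12) = 927, P(13) = 1705.

P(n) = P(n-1) + P(n-2) + P(n-3), P(1) = 1, P(2) = 2, P(3) = 4; P(13) = 1705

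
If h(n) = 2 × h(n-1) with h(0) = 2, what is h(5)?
Computing step by step:
h(0) = 2
h(1) = 2 × 2 = 4
h(2) = 2 × 4 = 8
h(3) = 2 × 8 = 16
h(4) = 2 × 16 = 32
h(5) = 2 × 32 = 64

64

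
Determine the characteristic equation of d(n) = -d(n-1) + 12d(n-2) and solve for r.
Substitute d(n) = rⁿ and divide through by rⁿ⁻²: r² + r - 12 = 0
Factor: (r - 3)(r + 4) = 0, so r = 3, -4.
General solution: d(n) = A·3ⁿ + B·(-4)ⁿ

Characteristic: r² + r - 12 = 0, Roots: r = 3, -4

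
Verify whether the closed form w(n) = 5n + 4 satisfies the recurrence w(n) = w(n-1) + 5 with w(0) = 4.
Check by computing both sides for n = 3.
From the recurrence with w(0) = 4:
  w(0) = 4, w(1) = 9, w(2) = 14, w(3) = 19
  so the recurrence gives w(3) = 19.
From the proposed closed form w(n) = 5n + 4:
  w(3) = 19.
Both sides give 19 at n = 3, and the initial condition(s) match, so the closed form is consistent.

Yes, the closed form is correct.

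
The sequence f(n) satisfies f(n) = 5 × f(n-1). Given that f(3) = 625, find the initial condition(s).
In general f(n) = 5ⁿ · f(0). At n = 3: f(0) = f(3) / 5^3 = 625 / 125 = 5.

f(0) = 5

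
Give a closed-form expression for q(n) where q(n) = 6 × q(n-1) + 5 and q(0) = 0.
Recurrence: q(n) = 6 × q(n-1) + 5, initial: q(0) = 0.
Try q(n) = A·6ⁿ + C. Substituting: A·6ⁿ + C = 6(A·6ⁿ⁻¹ + C) + 5 = A·6ⁿ + 6C + 5, so C = 6C + 5, giving C = -1. Then q(0) = A - 1 = 0 gives A = 1.

q(n) = 6ⁿ - 1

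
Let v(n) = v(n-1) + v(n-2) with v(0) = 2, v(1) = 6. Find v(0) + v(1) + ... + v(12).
Computing the sequence terms: 2, 6, 8, 14, 22, 36, 58, 94, 152, 246, 398, 644, 1042
Adding these values together:

2722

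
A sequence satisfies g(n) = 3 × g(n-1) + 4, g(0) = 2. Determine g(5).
Computing step by step:
g(0) = 2
g(1) = 3 × 2 + 4 = 10
g(2) = 3 × 10 + 4 = 34
g(3) = 3 × 34 + 4 = 106
g(4) = 3 × 106 + 4 = 322
g(5) = 3 × 322 + 4 = 970

970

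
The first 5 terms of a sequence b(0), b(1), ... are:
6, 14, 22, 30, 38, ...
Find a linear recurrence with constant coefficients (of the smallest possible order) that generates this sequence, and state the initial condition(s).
Look for the lowest-order linear relation among consecutive terms.
Observation: consecutive differences are constant (= 8).
Check at n=2: 1·14 + 8 = 22. ✓

b(n) = b(n-1) + 8, b(0) = 6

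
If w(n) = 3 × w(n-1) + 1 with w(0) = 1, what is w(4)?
Computing step by step:
w(0) = 1
w(1) = 3 × 1 + 1 = 4
w(2) = 3 × 4 + 1 = 13
w(3) = 3 × 13 + 1 = 40
w(4) = 3 × 40 + 1 = 121

121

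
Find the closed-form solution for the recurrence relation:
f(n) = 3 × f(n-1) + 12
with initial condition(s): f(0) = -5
Recurrence: f(n) = 3 × f(n-1) + 12, initial: f(0) = -5.
Try f(n) = A·3ⁿ + C. Substituting: A·3ⁿ + C = 3(A·3ⁿ⁻¹ + C) + 12 = A·3ⁿ + 3C + 12, so C = 3C + 12, giving C = -6. Then f(0) = A - 6 = -5 gives A = 1.

f(n) = 3ⁿ - 6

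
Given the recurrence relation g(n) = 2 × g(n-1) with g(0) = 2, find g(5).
Computing step by step:
g(0) = 2
g(1) = 2 × 2 = 4
g(2) = 2 × 4 = 8
g(3) = 2 × 8 = 16
g(4) = 2 × 16 = 32
g(5) = 2 × 32 = 64

64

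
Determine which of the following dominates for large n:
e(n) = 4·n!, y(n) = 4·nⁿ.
Comparing growth rates:
Growth-rate hierarchy: log n ≺ any polynomial ≺ any exponential cⁿ (c>1) ≺ n! ≺ nⁿ.
super-exponential nⁿ dominates factorial asymptotically.

y(n) grows faster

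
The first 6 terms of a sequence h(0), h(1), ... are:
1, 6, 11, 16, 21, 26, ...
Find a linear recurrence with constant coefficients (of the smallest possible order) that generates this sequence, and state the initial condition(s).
Look for the lowest-order linear relation among consecutive terms.
Observation: consecutive differences are constant (= 5).
Check at n=2: 1·6 + 5 = 11. ✓

h(n) = h(n-1) + 5, h(0) = 1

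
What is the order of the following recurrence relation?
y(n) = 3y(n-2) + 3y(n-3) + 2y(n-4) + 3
The order is the largest lag k for which y(n-k) appears. Here the deepest term is y(n-4) (the 3 term is non-homogeneous and does not affect the order), so the order is 4.

Order 4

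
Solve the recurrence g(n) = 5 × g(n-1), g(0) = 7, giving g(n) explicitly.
Recurrence: g(n) = 5 × g(n-1), initial: g(0) = 7.
Each term is 5 times the previous, so this is geometric with ratio 5. After n steps: g(n) = g(0)·5ⁿ = 7·5ⁿ.

g(n) = 7·5ⁿ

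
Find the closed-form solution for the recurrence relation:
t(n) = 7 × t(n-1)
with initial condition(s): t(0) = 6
Recurrence: t(n) = 7 × t(n-1), initial: t(0) = 6.
Each term is 7 times the previous, so this is geometric with ratio 7. After n steps: t(n) = t(0)·7ⁿ = 6·7ⁿ.

t(n) = 6·7ⁿ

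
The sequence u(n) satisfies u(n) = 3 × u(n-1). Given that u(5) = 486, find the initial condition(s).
In general u(n) = 3ⁿ · u(0). At n = 5: u(0) = u(5) / 3^5 = 486 / 243 = 2.

u(0) = 2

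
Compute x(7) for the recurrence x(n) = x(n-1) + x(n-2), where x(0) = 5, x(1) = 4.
Computing the sequence terms:
5, 4, 9, 13, 22, 35, 57, 92

92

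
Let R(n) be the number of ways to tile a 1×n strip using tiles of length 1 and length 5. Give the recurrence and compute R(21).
Condition on the last tile: it has length 1 (leaving a 1×(n-1) strip) or length 5 (leaving a 1×(n-5) strip), so R(n) = R(n-1) + R(n-5) (order-5 linear recurrence).
For 0 ≤ i < 5 only unit tiles fit, so R(i) = 1.
Iterating the recurrence: R(5) = 2, R(6) = 3, R(7) = 4, R(8) = 5, R(9) = 6, R(10) = 8, R(11) = 11, R(12) = 15, R(13) = 20, R(14) = 26, R(15) = 34, R(16) = 45, R(17) = 60, R(18) = 80, R(19) = 106, R(20) = 140, R(21) = 185.

R(n) = R(n-1) + R(n-5), with R(i) = 1 for 0 ≤ i < 5; R(21) = 185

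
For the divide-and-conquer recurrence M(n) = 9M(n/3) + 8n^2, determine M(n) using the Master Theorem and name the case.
Master Theorem template: M(n) = a·M(n/b) + f(n).
Here: a=9, b=3, f(n)=8n^2
Compute log_b(a) = log_3(9) = 2.
f(n) = 8n^2 = Θ(n^2). Case 2: M(n) = Θ(n^2 log n).

Case 2: M(n) = Θ(n^2 log n)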